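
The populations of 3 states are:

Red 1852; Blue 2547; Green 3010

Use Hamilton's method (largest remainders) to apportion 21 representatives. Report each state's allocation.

Red 5, Blue 7, Green 9

Total 7409; standard divisor 7409/21 ≈ 352.81.
Standard quotas: Red 5.249, Blue 7.219, Green 8.532.
Lower quotas: Red 5, Blue 7, Green 8 (sum 20, leaving 1 seat).
Remainders in descending order: Green 0.532, Red 0.249, Blue 0.219.
The surplus seat goes to Green.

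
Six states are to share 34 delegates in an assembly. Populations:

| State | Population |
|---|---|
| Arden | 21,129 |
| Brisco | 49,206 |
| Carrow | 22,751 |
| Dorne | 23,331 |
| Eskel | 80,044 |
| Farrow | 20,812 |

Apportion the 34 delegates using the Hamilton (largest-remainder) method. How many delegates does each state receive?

Total 217273; standard divisor 217273/34 ≈ 6390.382.
Standard quotas: Arden 3.3064, Brisco 7.7000, Carrow 3.5602, Dorne 3.6510, Eskel 12.5257, Farrow 3.2568.
Lower quotas: Arden 3, Brisco 7, Carrow 3, Dorne 3, Eskel 12, Farrow 3 (sum 31, leaving 3 seats).
Remainders in descending order: Brisco 0.7000, Dorne 0.6510, Carrow 0.5602, Eskel 0.5257, Arden 0.3064, Farrow 0.2568.
Largest remainders: Brisco, Dorne, Carrow receive the extra seats.

Arden 3, Brisco 8, Carrow 4, Dorne 4, Eskel 12, Farrow 3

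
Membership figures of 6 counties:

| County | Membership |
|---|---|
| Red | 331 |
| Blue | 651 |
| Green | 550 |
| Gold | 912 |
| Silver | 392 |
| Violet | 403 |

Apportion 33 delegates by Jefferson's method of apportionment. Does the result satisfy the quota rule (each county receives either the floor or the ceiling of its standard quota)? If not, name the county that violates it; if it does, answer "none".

none

Standard quotas: Red 3.372, Blue 6.633, Green 5.604, Gold 9.292, Silver 3.994, Violet 4.106.
Jefferson allocation: Red 3, Blue 7, Green 6, Gold 9, Silver 4, Violet 4.
Every allocation lies between the lower and upper quota.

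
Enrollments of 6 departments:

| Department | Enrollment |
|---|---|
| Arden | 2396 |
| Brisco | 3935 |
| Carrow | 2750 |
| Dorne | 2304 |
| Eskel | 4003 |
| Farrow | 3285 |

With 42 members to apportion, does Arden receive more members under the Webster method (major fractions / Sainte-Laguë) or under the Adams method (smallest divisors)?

Webster: Arden 5, Brisco 9, Carrow 6, Dorne 5, Eskel 9, Farrow 8.
Adams: Arden 6, Brisco 9, Carrow 6, Dorne 5, Eskel 9, Farrow 7.
Arden gets 5 under Webster and 6 under Adams.

Adams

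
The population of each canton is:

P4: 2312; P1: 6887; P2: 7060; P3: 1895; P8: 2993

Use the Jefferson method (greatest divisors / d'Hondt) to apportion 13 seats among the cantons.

Standard divisor 21147/13 ≈ 1626.692; standard quotas: P4 1.421, P1 4.234, P2 4.340, P3 1.165, P8 1.840.
Rounding down gives 1, 4, 4, 1, 1 = 11 seats, so the divisor must be adjusted.
With modified divisor 1400: modified quotas P4 1.651, P1 4.919, P2 5.043, P3 1.354, P8 2.138.
Rounding down: P4 1, P1 4, P2 5, P3 1, P8 2 (total 13).

P4: 1, P1: 4, P2: 5, P3: 1, P8: 2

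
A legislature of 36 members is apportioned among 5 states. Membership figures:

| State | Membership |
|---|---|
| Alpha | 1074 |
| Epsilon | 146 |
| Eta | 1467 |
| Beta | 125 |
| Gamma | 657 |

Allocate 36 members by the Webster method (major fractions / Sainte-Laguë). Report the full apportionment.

Standard divisor 3469/36 ≈ 96.361; standard quotas: Alpha 11.146, Epsilon 1.515, Eta 15.224, Beta 1.297, Gamma 6.818.
Rounding to the nearest integer gives Alpha 11, Epsilon 2, Eta 15, Beta 1, Gamma 7 — total 36, matching the house size, so no adjustment is needed.

Alpha 11, Epsilon 2, Eta 15, Beta 1, Gamma 7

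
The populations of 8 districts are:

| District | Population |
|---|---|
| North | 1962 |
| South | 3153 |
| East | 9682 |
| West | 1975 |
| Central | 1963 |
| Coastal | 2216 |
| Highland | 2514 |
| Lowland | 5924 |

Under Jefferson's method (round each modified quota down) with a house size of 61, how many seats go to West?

Standard divisor 29389/61 ≈ 481.787; standard quotas: North 4.072, South 6.544, East 20.096, West 4.099, Central 4.074, Coastal 4.600, Highland 5.218, Lowland 12.296.
Rounding down gives 4, 6, 20, 4, 4, 4, 5, 12 = 59 seats, so the divisor must be adjusted.
With modified divisor 453: modified quotas North 4.331, South 6.960, East 21.373, West 4.360, Central 4.333, Coastal 4.892, Highland 5.550, Lowland 13.077.
Rounding down: North 4, South 6, East 21, West 4, Central 4, Coastal 4, Highland 5, Lowland 13 (total 61).
West receives 4.

4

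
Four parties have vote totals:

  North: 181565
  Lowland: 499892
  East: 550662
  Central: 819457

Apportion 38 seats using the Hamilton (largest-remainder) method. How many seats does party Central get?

15

Total 2051576; standard divisor 2051576/38 ≈ 53988.842.
Standard quotas: North 3.3630, Lowland 9.2592, East 10.1996, Central 15.1783.
Lower quotas: North 3, Lowland 9, East 10, Central 15 (sum 37, leaving 1 seat).
Remainders in descending order: North 0.3630, Lowland 0.2592, East 0.1996, Central 0.1783.
The surplus seat goes to North.
Central receives 15.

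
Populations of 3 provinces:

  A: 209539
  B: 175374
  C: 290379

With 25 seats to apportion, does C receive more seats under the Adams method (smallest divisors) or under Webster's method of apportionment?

Webster

Adams: A 8, B 7, C 10.
Webster: A 8, B 6, C 11.
C gets 10 under Adams and 11 under Webster.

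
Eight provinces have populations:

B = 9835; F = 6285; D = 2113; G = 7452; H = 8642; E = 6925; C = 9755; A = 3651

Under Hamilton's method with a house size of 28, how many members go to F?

3

Standard divisor: 54658 ÷ 28 ≈ 1952.071.
Standard quotas: B 5.0382, F 3.2197, D 1.0824, G 3.8175, H 4.4271, E 3.5475, C 4.9973, A 1.8703.
Lower quotas: B 5, F 3, D 1, G 3, H 4, E 3, C 4, A 1 (sum 24, leaving 4 seats).
Remainders in descending order: C 0.9973, A 0.8703, G 0.8175, E 0.5475, H 0.4271, F 0.2197, D 0.0824, B 0.0382.
The surplus seats go to C, A, G, E.
F receives 3.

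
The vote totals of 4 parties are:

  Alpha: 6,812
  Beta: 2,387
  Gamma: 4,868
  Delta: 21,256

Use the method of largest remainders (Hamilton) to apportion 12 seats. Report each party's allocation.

Alpha 2, Beta 1, Gamma 2, Delta 7

Standard divisor: 35323 ÷ 12 ≈ 2943.583.
Standard quotas: Alpha 2.3142, Beta 0.8109, Gamma 1.6538, Delta 7.2211.
Lower quotas: Alpha 2, Beta 0, Gamma 1, Delta 7 (sum 10, leaving 2 seats).
Remainders in descending order: Beta 0.8109, Gamma 0.6538, Alpha 0.3142, Delta 0.2211.
Largest remainders: Beta, Gamma receive the extra seats.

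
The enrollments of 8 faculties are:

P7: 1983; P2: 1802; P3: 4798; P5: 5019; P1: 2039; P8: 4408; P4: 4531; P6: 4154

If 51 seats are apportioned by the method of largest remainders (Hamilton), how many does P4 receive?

Total 28734; standard divisor 28734/51 ≈ 563.412.
Standard quotas: P7 3.5196, P2 3.1984, P3 8.5160, P5 8.9082, P1 3.6190, P8 7.8238, P4 8.0421, P6 7.3729.
Lower quotas: P7 3, P2 3, P3 8, P5 8, P1 3, P8 7, P4 8, P6 7 (sum 47, leaving 4 seats).
Remainders in descending order: P5 0.9082, P8 0.8238, P1 0.6190, P7 0.5196, P3 0.5160, P6 0.3729, P2 0.1984, P4 0.0421.
Largest remainders: P5, P8, P1, P7 receive the extra seats.
P4 receives 8.

8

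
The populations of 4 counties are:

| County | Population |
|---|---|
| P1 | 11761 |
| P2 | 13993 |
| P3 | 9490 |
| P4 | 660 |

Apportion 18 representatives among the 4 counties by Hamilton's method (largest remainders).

The standard divisor is 35904/18 ≈ 1994.667.
Standard quotas: P1 5.8962, P2 7.0152, P3 4.7577, P4 0.3309.
Lower quotas: P1 5, P2 7, P3 4, P4 0 (sum 16, leaving 2 seats).
Remainders in descending order: P1 0.8962, P3 0.7577, P4 0.3309, P2 0.0152.
The surplus seats go to P1, P3.

P1=6, P2=7, P3=5, P4=0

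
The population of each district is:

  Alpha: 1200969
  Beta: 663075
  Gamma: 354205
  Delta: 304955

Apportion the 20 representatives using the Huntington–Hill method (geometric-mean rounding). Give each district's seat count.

With divisor 125545: modified quotas Alpha 9.566, Beta 5.282, Gamma 2.821, Delta 2.429.
Geometric-mean thresholds: Alpha √(9·10)=9.487, Beta √(5·6)=5.477, Gamma √(2·3)=2.449, Delta √(2·3)=2.449.
Each quota rounded against its threshold gives Alpha 10, Beta 5, Gamma 3, Delta 2 (total 20).

Alpha=10; Beta=5; Gamma=3; Delta=2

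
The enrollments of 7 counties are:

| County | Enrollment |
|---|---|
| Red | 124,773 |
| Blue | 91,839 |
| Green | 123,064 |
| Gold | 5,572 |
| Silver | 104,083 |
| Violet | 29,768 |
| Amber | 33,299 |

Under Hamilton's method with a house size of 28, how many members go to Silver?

The standard divisor is 512398/28 ≈ 18299.929.
Standard quotas: Red 6.8182, Blue 5.0185, Green 6.7248, Gold 0.3045, Silver 5.6876, Violet 1.6267, Amber 1.8196.
Lower quotas: Red 6, Blue 5, Green 6, Gold 0, Silver 5, Violet 1, Amber 1 (sum 24, leaving 4 seats).
Remainders in descending order: Amber 0.8196, Red 0.8182, Green 0.7248, Silver 0.6876, Violet 0.6267, Gold 0.3045, Blue 0.0185.
The surplus seats go to Amber, Red, Green, Silver.
Silver receives 6.

6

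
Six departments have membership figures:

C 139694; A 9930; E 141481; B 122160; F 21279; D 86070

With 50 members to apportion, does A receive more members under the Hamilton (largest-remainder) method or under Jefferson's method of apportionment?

Hamilton: C 13, A 1, E 14, B 12, F 2, D 8.
Jefferson: C 14, A 0, E 14, B 12, F 2, D 8.
A gets 1 under Hamilton and 0 under Jefferson.

Hamilton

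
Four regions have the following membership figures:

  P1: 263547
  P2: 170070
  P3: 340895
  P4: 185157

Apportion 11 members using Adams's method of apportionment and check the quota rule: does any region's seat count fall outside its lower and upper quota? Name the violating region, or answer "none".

Standard quotas: P1 3.021, P2 1.949, P3 3.907, P4 2.122.
Adams allocation: P1 3, P2 2, P3 4, P4 2.
Every allocation lies between the lower and upper quota.

none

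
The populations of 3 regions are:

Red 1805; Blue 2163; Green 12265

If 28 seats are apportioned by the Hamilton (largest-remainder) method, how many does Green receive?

21

Standard divisor: 16233 ÷ 28 ≈ 579.75.
Standard quotas: Red 3.1134, Blue 3.7309, Green 21.1557.
Lower quotas: Red 3, Blue 3, Green 21 (sum 27, leaving 1 seat).
Remainders in descending order: Blue 0.7309, Green 0.1557, Red 0.1134.
The surplus seat goes to Blue.
Green receives 21.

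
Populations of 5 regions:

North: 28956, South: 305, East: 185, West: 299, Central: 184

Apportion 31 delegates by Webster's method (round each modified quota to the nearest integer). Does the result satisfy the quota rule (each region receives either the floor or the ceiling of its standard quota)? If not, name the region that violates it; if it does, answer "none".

Standard quotas: North 29.992, South 0.316, East 0.192, West 0.310, Central 0.191.
Webster allocation: North 31, South 0, East 0, West 0, Central 0.
North has quota 29.992 (lower 29, upper 30) but receives 31 — outside the quota interval.

North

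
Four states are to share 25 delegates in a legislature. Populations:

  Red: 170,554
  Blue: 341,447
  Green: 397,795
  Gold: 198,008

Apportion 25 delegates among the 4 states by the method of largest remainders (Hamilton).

Red: 4; Blue: 8; Green: 9; Gold: 4

Standard divisor: 1107804 ÷ 25 ≈ 44312.16.
Standard quotas: Red 3.8489, Blue 7.7055, Green 8.9771, Gold 4.4685.
Lower quotas: Red 3, Blue 7, Green 8, Gold 4 (sum 22, leaving 3 seats).
Remainders in descending order: Green 0.9771, Red 0.8489, Blue 0.7055, Gold 0.4685.
The surplus seats go to Green, Red, Blue.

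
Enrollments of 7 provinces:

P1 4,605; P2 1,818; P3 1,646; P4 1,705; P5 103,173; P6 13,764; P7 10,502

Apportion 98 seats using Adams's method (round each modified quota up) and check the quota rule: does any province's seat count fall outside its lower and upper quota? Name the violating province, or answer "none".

Standard quotas: P1 3.289, P2 1.298, P3 1.176, P4 1.218, P5 73.688, P6 9.830, P7 7.501.
Adams allocation: P1 4, P2 2, P3 2, P4 2, P5 70, P6 10, P7 8.
P5 has quota 73.688 (lower 73, upper 74) but receives 70 — outside the quota interval.

P5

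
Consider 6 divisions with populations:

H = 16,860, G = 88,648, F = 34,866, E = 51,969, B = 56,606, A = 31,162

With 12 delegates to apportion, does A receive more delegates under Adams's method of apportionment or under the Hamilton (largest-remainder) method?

Adams: H 1, G 3, F 2, E 2, B 2, A 2.
Hamilton: H 1, G 4, F 2, E 2, B 2, A 1.
A gets 2 under Adams and 1 under Hamilton.

Adams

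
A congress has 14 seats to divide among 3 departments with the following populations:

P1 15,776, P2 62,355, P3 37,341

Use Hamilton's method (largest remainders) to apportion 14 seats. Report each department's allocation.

P1=2, P2=8, P3=4

Total 115472; standard divisor 115472/14 = 8248.
Standard quotas: P1 1.9127, P2 7.5600, P3 4.5273.
Lower quotas: P1 1, P2 7, P3 4 (sum 12, leaving 2 seats).
Remainders in descending order: P1 0.9127, P2 0.5600, P3 0.5273.
Largest remainders: P1, P2 receive the extra seats.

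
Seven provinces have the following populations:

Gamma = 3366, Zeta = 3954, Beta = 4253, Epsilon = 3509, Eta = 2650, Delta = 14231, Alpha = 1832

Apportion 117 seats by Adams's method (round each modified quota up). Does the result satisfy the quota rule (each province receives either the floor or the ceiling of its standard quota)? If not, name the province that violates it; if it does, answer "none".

Delta

Standard quotas: Gamma 11.653, Zeta 13.689, Beta 14.724, Epsilon 12.148, Eta 9.174, Delta 49.268, Alpha 6.342.
Adams allocation: Gamma 12, Zeta 14, Beta 15, Epsilon 12, Eta 9, Delta 48, Alpha 7.
Delta has quota 49.268 (lower 49, upper 50) but receives 48 — outside the quota interval.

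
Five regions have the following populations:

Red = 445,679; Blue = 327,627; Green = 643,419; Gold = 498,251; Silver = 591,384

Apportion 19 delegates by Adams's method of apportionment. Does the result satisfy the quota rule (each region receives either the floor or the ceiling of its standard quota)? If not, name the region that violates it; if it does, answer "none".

Standard quotas: Red 3.379, Blue 2.484, Green 4.878, Gold 3.777, Silver 4.483.
Adams allocation: Red 3, Blue 3, Green 5, Gold 4, Silver 4.
Every allocation lies between the lower and upper quota.

none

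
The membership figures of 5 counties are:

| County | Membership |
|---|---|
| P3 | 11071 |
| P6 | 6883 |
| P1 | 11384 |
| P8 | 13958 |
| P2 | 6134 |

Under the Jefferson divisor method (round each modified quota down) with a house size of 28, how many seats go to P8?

8

Standard divisor 49430/28 ≈ 1765.357; standard quotas: P3 6.271, P6 3.899, P1 6.449, P8 7.907, P2 3.475.
Rounding down gives 6, 3, 6, 7, 3 = 25 seats, so the divisor must be adjusted.
With modified divisor 1600: modified quotas P3 6.919, P6 4.302, P1 7.115, P8 8.724, P2 3.834.
Rounding down: P3 6, P6 4, P1 7, P8 8, P2 3 (total 28).
P8 receives 8.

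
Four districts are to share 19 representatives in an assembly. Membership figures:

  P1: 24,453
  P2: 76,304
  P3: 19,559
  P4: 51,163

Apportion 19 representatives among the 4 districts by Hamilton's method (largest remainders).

Standard divisor: 171479 ÷ 19 ≈ 9025.211.
Standard quotas: P1 2.7094, P2 8.4545, P3 2.1672, P4 5.6689.
Lower quotas: P1 2, P2 8, P3 2, P4 5 (sum 17, leaving 2 seats).
Remainders in descending order: P1 0.7094, P4 0.6689, P2 0.4545, P3 0.1672.
The surplus seats go to P1, P4.

P1 3, P2 8, P3 2, P4 6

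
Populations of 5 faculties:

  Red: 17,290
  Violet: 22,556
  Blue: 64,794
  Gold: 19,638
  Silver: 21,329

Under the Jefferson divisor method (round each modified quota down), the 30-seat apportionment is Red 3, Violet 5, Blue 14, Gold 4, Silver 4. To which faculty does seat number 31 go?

Red

Priority for the next seat is population ÷ (current seats + 1).
Priorities: Red 4322.500, Violet 3759.333, Blue 4319.600, Gold 3927.600, Silver 4265.800.
Highest priority: Red.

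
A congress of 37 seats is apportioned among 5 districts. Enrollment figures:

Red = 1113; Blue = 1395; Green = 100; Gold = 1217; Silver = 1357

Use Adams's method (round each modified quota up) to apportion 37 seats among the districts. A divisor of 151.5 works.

With modified divisor 151.5: modified quotas Red 7.347, Blue 9.208, Green 0.660, Gold 8.033, Silver 8.957.
Rounding up: Red 8, Blue 10, Green 1, Gold 9, Silver 9 (total 37).

Red 8, Blue 10, Green 1, Gold 9, Silver 9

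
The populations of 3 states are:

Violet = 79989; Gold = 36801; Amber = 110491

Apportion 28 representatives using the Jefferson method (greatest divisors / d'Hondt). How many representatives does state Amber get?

Standard divisor 227281/28 ≈ 8117.179; standard quotas: Violet 9.854, Gold 4.534, Amber 13.612.
Rounding down gives 9, 4, 13 = 26 seats, so the divisor must be adjusted.
With modified divisor 7600: modified quotas Violet 10.525, Gold 4.842, Amber 14.538.
Rounding down: Violet 10, Gold 4, Amber 14 (total 28).
Amber receives 14.

14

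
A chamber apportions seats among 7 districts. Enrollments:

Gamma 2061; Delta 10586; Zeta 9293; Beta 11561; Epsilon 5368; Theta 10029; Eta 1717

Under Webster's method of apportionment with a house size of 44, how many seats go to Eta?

1

Standard divisor 50615/44 ≈ 1150.341; standard quotas: Gamma 1.792, Delta 9.202, Zeta 8.078, Beta 10.050, Epsilon 4.666, Theta 8.718, Eta 1.493.
Rounding to the nearest integer gives Gamma 2, Delta 9, Zeta 8, Beta 10, Epsilon 5, Theta 9, Eta 1 — total 44, matching the house size, so no adjustment is needed.
Eta receives 1.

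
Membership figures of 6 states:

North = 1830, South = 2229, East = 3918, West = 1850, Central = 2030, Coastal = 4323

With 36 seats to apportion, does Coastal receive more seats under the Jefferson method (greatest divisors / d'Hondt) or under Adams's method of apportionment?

Jefferson: North 4, South 5, East 9, West 4, Central 4, Coastal 10.
Adams: North 4, South 5, East 9, West 4, Central 5, Coastal 9.
Coastal gets 10 under Jefferson and 9 under Adams.

Jefferson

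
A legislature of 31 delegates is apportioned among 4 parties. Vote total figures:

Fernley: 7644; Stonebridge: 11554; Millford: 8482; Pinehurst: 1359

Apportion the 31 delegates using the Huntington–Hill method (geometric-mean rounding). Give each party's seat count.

Fernley=8; Stonebridge=12; Millford=9; Pinehurst=2

With divisor 943: modified quotas Fernley 8.106, Stonebridge 12.252, Millford 8.995, Pinehurst 1.441.
Geometric-mean thresholds: Fernley √(8·9)=8.485, Stonebridge √(12·13)=12.490, Millford √(8·9)=8.485, Pinehurst √(1·2)=1.414.
Each quota rounded against its threshold gives Fernley 8, Stonebridge 12, Millford 9, Pinehurst 2 (total 31).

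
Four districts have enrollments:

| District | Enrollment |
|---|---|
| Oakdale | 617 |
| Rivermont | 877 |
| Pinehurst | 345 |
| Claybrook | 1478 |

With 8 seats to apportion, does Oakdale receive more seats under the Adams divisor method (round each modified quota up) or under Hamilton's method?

Adams

Adams: Oakdale 2, Rivermont 2, Pinehurst 1, Claybrook 3.
Hamilton: Oakdale 1, Rivermont 2, Pinehurst 1, Claybrook 4.
Oakdale gets 2 under Adams and 1 under Hamilton.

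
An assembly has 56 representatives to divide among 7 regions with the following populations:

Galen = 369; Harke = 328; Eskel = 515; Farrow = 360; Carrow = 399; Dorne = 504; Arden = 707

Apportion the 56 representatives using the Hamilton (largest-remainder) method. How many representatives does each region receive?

Galen 7, Harke 6, Eskel 9, Farrow 6, Carrow 7, Dorne 9, Arden 12

Standard divisor: 3182 ÷ 56 ≈ 56.821.
Standard quotas: Galen 6.494, Harke 5.772, Eskel 9.063, Farrow 6.336, Carrow 7.022, Dorne 8.870, Arden 12.442.
Lower quotas: Galen 6, Harke 5, Eskel 9, Farrow 6, Carrow 7, Dorne 8, Arden 12 (sum 53, leaving 3 seats).
Remainders in descending order: Dorne 0.870, Harke 0.772, Galen 0.494, Arden 0.442, Farrow 0.336, Eskel 0.063, Carrow 0.022.
The surplus seats go to Dorne, Harke, Galen.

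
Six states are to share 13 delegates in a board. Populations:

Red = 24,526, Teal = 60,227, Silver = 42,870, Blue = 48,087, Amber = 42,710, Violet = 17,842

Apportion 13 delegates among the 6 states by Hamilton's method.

Red 1, Teal 3, Silver 3, Blue 3, Amber 2, Violet 1

Standard divisor: 236262 ÷ 13 = 18174.
Standard quotas: Red 1.3495, Teal 3.3139, Silver 2.3589, Blue 2.6459, Amber 2.3501, Violet 0.9817.
Lower quotas: Red 1, Teal 3, Silver 2, Blue 2, Amber 2, Violet 0 (sum 10, leaving 3 seats).
Remainders in descending order: Violet 0.9817, Blue 0.6459, Silver 0.3589, Amber 0.3501, Red 0.3495, Teal 0.3139.
Largest remainders: Violet, Blue, Silver receive the extra seats.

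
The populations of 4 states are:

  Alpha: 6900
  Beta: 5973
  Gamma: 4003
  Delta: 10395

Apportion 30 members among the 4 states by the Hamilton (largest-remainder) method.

Alpha 8; Beta 7; Gamma 4; Delta 11

Total 27271; standard divisor 27271/30 ≈ 909.033.
Standard quotas: Alpha 7.5905, Beta 6.5707, Gamma 4.4036, Delta 11.4352.
Lower quotas: Alpha 7, Beta 6, Gamma 4, Delta 11 (sum 28, leaving 2 seats).
Remainders in descending order: Alpha 0.5905, Beta 0.5707, Delta 0.4352, Gamma 0.4036.
The surplus seats go to Alpha, Beta.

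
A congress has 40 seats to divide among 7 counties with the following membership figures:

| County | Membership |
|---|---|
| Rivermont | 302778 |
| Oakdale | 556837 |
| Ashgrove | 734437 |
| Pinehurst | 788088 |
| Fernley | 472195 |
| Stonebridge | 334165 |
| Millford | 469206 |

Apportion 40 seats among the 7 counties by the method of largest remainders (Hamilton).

The standard divisor is 3657706/40 ≈ 91442.65.
Standard quotas: Rivermont 3.3111, Oakdale 6.0895, Ashgrove 8.0317, Pinehurst 8.6184, Fernley 5.1638, Stonebridge 3.6544, Millford 5.1312.
Lower quotas: Rivermont 3, Oakdale 6, Ashgrove 8, Pinehurst 8, Fernley 5, Stonebridge 3, Millford 5 (sum 38, leaving 2 seats).
Remainders in descending order: Stonebridge 0.6544, Pinehurst 0.6184, Rivermont 0.3111, Fernley 0.1638, Millford 0.1312, Oakdale 0.0895, Ashgrove 0.0317.
The surplus seats go to Stonebridge, Pinehurst.

Rivermont 3, Oakdale 6, Ashgrove 8, Pinehurst 9, Fernley 5, Stonebridge 4, Millford 5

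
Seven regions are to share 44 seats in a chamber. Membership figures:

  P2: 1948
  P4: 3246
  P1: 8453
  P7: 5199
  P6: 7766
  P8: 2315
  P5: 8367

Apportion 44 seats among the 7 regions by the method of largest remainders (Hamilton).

Standard divisor: 37294 ÷ 44 ≈ 847.591.
Standard quotas: P2 2.2983, P4 3.8297, P1 9.9730, P7 6.1339, P6 9.1624, P8 2.7313, P5 9.8715.
Lower quotas: P2 2, P4 3, P1 9, P7 6, P6 9, P8 2, P5 9 (sum 40, leaving 4 seats).
Remainders in descending order: P1 0.9730, P5 0.8715, P4 0.8297, P8 0.7313, P2 0.2983, P6 0.1624, P7 0.1339.
The surplus seats go to P1, P5, P4, P8.

P2: 2, P4: 4, P1: 10, P7: 6, P6: 9, P8: 3, P5: 10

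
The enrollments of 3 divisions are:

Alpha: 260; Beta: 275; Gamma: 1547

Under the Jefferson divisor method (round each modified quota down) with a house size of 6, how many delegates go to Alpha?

0

Standard divisor 2082/6 ≈ 347; standard quotas: Alpha 0.749, Beta 0.793, Gamma 4.458.
Rounding down gives 0, 0, 4 = 4 seats, so the divisor must be adjusted.
With modified divisor 268: modified quotas Alpha 0.970, Beta 1.026, Gamma 5.772.
Rounding down: Alpha 0, Beta 1, Gamma 5 (total 6).
Alpha receives 0.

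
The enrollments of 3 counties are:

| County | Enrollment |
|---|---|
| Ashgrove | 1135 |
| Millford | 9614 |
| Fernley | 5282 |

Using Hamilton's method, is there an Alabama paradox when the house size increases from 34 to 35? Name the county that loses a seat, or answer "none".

At 34 seats: Ashgrove 3, Millford 20, Fernley 11.
At 35 seats: Ashgrove 2, Millford 21, Fernley 12.
Ashgrove drops from 3 to 2.

Ashgrove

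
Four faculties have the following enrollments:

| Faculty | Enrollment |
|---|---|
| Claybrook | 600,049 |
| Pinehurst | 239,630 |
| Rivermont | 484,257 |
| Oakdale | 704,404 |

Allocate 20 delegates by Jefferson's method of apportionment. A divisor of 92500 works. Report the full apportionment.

With modified divisor 92500: modified quotas Claybrook 6.487, Pinehurst 2.591, Rivermont 5.235, Oakdale 7.615.
Rounding down: Claybrook 6, Pinehurst 2, Rivermont 5, Oakdale 7 (total 20).

Claybrook 6; Pinehurst 2; Rivermont 5; Oakdale 7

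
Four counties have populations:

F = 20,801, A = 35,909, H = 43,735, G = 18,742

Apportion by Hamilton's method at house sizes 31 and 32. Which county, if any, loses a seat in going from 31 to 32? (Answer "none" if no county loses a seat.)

At 31 seats: F 6, A 9, H 11, G 5.
At 32 seats: F 5, A 10, H 12, G 5.
F drops from 6 to 5.

F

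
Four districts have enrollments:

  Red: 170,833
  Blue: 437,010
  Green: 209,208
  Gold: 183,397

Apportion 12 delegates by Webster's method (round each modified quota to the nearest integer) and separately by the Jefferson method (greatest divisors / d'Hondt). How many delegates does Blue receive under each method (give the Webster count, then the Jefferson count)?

5 and 6

Webster: Red 2, Blue 5, Green 3, Gold 2.
Jefferson: Red 2, Blue 6, Green 2, Gold 2.
Blue gets 5 under Webster and 6 under Jefferson.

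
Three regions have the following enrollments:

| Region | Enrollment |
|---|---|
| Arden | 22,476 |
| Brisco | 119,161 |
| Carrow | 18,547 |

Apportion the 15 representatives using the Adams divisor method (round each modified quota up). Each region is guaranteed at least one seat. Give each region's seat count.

Arden 2; Brisco 11; Carrow 2

Standard divisor 160184/15 ≈ 10678.933; standard quotas: Arden 2.105, Brisco 11.159, Carrow 1.737.
Rounding up gives 3, 12, 2 = 17 seats, so the divisor must be adjusted.
With modified divisor 11600: modified quotas Arden 1.938, Brisco 10.273, Carrow 1.599.
Rounding up: Arden 2, Brisco 11, Carrow 2 (total 15).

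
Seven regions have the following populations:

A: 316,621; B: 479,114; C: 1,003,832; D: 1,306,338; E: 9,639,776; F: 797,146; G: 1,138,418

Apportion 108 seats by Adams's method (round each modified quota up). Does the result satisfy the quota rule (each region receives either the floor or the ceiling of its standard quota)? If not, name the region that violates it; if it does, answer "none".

E

Standard quotas: A 2.329, B 3.525, C 7.385, D 9.610, E 70.913, F 5.864, G 8.375.
Adams allocation: A 3, B 4, C 8, D 10, E 68, F 6, G 9.
E has quota 70.913 (lower 70, upper 71) but receives 68 — outside the quota interval.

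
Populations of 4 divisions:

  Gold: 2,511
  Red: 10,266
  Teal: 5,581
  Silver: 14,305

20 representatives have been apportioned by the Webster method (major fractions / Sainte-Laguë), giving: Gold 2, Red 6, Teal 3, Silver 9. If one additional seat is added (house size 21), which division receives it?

Priority for the next seat is population ÷ (current seats + 0.5).
Priorities: Gold 1004.400, Red 1579.385, Teal 1594.571, Silver 1505.789.
Highest priority: Teal.

Teal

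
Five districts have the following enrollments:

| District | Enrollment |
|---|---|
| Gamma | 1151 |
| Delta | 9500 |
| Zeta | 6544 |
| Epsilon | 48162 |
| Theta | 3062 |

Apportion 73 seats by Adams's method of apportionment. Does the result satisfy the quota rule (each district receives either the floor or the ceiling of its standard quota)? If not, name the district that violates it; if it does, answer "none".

Epsilon

Standard quotas: Gamma 1.228, Delta 10.136, Zeta 6.982, Epsilon 51.387, Theta 3.267.
Adams allocation: Gamma 2, Delta 10, Zeta 7, Epsilon 50, Theta 4.
Epsilon has quota 51.387 (lower 51, upper 52) but receives 50 — outside the quota interval.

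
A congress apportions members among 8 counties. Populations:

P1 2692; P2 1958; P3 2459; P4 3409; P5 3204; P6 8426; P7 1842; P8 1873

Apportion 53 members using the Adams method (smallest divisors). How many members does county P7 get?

4

Standard divisor 25863/53 ≈ 487.981; standard quotas: P1 5.517, P2 4.012, P3 5.039, P4 6.986, P5 6.566, P6 17.267, P7 3.775, P8 3.838.
Rounding up gives 6, 5, 6, 7, 7, 18, 4, 4 = 57 seats, so the divisor must be adjusted.
With modified divisor 530: modified quotas P1 5.079, P2 3.694, P3 4.640, P4 6.432, P5 6.045, P6 15.898, P7 3.475, P8 3.534.
Rounding up: P1 6, P2 4, P3 5, P4 7, P5 7, P6 16, P7 4, P8 4 (total 53).
P7 receives 4.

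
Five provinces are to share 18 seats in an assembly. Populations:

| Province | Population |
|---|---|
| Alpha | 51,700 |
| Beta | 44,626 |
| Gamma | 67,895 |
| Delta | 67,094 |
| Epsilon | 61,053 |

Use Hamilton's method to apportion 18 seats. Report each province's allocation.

Alpha 3; Beta 3; Gamma 4; Delta 4; Epsilon 4

Total 292368; standard divisor 292368/18 ≈ 16242.667.
Standard quotas: Alpha 3.1830, Beta 2.7475, Gamma 4.1800, Delta 4.1307, Epsilon 3.7588.
Lower quotas: Alpha 3, Beta 2, Gamma 4, Delta 4, Epsilon 3 (sum 16, leaving 2 seats).
Remainders in descending order: Epsilon 0.7588, Beta 0.7475, Alpha 0.1830, Gamma 0.1800, Delta 0.1307.
Largest remainders: Epsilon, Beta receive the extra seats.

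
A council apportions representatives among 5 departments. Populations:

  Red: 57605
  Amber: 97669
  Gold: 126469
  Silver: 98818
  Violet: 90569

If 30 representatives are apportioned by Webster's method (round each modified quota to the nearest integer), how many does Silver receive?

Standard divisor 471130/30 ≈ 15704.333; standard quotas: Red 3.668, Amber 6.219, Gold 8.053, Silver 6.292, Violet 5.767.
Rounding to the nearest integer gives Red 4, Amber 6, Gold 8, Silver 6, Violet 6 — total 30, matching the house size, so no adjustment is needed.
Silver receives 6.

6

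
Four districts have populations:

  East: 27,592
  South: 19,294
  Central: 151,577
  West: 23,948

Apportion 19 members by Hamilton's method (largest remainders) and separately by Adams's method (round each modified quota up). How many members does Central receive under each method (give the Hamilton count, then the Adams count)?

13 and 12

Hamilton: East 2, South 2, Central 13, West 2.
Adams: East 3, South 2, Central 12, West 2.
Central gets 13 under Hamilton and 12 under Adams.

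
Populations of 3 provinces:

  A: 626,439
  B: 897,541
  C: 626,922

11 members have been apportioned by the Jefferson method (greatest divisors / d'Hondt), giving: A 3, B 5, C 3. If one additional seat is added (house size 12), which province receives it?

Priority for the next seat is population ÷ (current seats + 1).
Priorities: A 156609.750, B 149590.167, C 156730.500.
Highest priority: C.

C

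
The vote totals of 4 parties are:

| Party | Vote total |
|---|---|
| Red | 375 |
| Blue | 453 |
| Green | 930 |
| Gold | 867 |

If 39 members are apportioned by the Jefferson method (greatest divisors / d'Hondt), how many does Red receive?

Standard divisor 2625/39 ≈ 67.308; standard quotas: Red 5.571, Blue 6.730, Green 13.817, Gold 12.881.
Rounding down gives 5, 6, 13, 12 = 36 seats, so the divisor must be adjusted.
With modified divisor 64: modified quotas Red 5.859, Blue 7.078, Green 14.531, Gold 13.547.
Rounding down: Red 5, Blue 7, Green 14, Gold 13 (total 39).
Red receives 5.

5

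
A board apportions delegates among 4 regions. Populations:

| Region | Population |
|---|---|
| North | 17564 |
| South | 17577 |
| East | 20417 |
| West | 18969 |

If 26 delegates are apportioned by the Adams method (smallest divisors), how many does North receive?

6

Standard divisor 74527/26 ≈ 2866.423; standard quotas: North 6.127, South 6.132, East 7.123, West 6.618.
Rounding up gives 7, 7, 8, 7 = 29 seats, so the divisor must be adjusted.
With modified divisor 3000: modified quotas North 5.855, South 5.859, East 6.806, West 6.323.
Rounding up: North 6, South 6, East 7, West 7 (total 26).
North receives 6.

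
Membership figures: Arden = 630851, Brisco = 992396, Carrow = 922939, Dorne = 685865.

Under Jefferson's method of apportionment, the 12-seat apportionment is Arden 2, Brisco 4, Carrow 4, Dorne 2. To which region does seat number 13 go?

Dorne

Priority for the next seat is population ÷ (current seats + 1).
Priorities: Arden 210283.667, Brisco 198479.200, Carrow 184587.800, Dorne 228621.667.
Highest priority: Dorne.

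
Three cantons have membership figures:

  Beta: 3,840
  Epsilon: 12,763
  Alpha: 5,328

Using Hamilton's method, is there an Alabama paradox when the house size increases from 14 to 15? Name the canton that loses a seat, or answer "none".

At 14 seats: Beta 3, Epsilon 8, Alpha 3.
At 15 seats: Beta 2, Epsilon 9, Alpha 4.
Beta drops from 3 to 2.

Beta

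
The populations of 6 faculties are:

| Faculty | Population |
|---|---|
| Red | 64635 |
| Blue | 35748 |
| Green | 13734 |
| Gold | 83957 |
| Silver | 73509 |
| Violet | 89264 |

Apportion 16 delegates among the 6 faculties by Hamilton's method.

Red=3; Blue=1; Green=1; Gold=4; Silver=3; Violet=4

Total 360847; standard divisor 360847/16 ≈ 22552.938.
Standard quotas: Red 2.8659, Blue 1.5851, Green 0.6090, Gold 3.7227, Silver 3.2594, Violet 3.9580.
Lower quotas: Red 2, Blue 1, Green 0, Gold 3, Silver 3, Violet 3 (sum 12, leaving 4 seats).
Remainders in descending order: Violet 0.9580, Red 0.8659, Gold 0.7227, Green 0.6090, Blue 0.5851, Silver 0.2594.
The surplus seats go to Violet, Red, Gold, Green.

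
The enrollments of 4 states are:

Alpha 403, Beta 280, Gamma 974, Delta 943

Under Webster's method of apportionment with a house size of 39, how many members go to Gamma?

15

Standard divisor 2600/39 ≈ 66.667; standard quotas: Alpha 6.045, Beta 4.200, Gamma 14.610, Delta 14.145.
Rounding to the nearest integer gives Alpha 6, Beta 4, Gamma 15, Delta 14 — total 39, matching the house size, so no adjustment is needed.
Gamma receives 15.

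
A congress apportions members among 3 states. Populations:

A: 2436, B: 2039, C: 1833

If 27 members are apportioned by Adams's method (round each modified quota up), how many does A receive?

10

Standard divisor 6308/27 ≈ 233.63; standard quotas: A 10.427, B 8.727, C 7.846.
Rounding up gives 11, 9, 8 = 28 seats, so the divisor must be adjusted.
With modified divisor 250: modified quotas A 9.744, B 8.156, C 7.332.
Rounding up: A 10, B 9, C 8 (total 27).
A receives 10.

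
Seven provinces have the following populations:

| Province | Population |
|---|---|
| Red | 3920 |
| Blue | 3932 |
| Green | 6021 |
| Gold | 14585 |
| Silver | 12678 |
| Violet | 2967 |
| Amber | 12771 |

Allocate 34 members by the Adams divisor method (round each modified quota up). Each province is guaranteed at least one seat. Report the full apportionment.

Red: 3, Blue: 3, Green: 4, Gold: 8, Silver: 7, Violet: 2, Amber: 7

Standard divisor 56874/34 ≈ 1672.765; standard quotas: Red 2.343, Blue 2.351, Green 3.599, Gold 8.719, Silver 7.579, Violet 1.774, Amber 7.635.
Rounding up gives 3, 3, 4, 9, 8, 2, 8 = 37 seats, so the divisor must be adjusted.
With modified divisor 1900: modified quotas Red 2.063, Blue 2.069, Green 3.169, Gold 7.676, Silver 6.673, Violet 1.562, Amber 6.722.
Rounding up: Red 3, Blue 3, Green 4, Gold 8, Silver 7, Violet 2, Amber 7 (total 34).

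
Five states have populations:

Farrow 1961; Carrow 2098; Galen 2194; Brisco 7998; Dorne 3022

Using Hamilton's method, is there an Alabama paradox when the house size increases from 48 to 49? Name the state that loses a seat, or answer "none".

Farrow

At 48 seats: Farrow 6, Carrow 6, Galen 6, Brisco 22, Dorne 8.
At 49 seats: Farrow 5, Carrow 6, Galen 6, Brisco 23, Dorne 9.
Farrow drops from 6 to 5.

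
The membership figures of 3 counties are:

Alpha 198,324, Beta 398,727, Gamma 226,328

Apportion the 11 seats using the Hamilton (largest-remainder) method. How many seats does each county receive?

Alpha 3, Beta 5, Gamma 3

The standard divisor is 823379/11 ≈ 74852.636.
Standard quotas: Alpha 2.6495, Beta 5.3268, Gamma 3.0236.
Lower quotas: Alpha 2, Beta 5, Gamma 3 (sum 10, leaving 1 seat).
Remainders in descending order: Alpha 0.6495, Beta 0.3268, Gamma 0.0236.
Largest remainder: Alpha receives the extra seat.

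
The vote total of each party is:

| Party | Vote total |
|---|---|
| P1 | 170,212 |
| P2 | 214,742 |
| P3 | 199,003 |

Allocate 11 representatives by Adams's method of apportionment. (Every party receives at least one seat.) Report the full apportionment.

Standard divisor 583957/11 ≈ 53087; standard quotas: P1 3.206, P2 4.045, P3 3.749.
Rounding up gives 4, 5, 4 = 13 seats, so the divisor must be adjusted.
With modified divisor 61500: modified quotas P1 2.768, P2 3.492, P3 3.236.
Rounding up: P1 3, P2 4, P3 4 (total 11).

P1: 3, P2: 4, P3: 4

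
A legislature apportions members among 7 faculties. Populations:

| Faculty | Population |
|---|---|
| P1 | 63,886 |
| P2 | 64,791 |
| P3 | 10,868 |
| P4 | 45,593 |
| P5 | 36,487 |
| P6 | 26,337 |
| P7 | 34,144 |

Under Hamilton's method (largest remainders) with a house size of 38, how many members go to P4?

Total 282106; standard divisor 282106/38 ≈ 7423.842.
Standard quotas: P1 8.6055, P2 8.7274, P3 1.4639, P4 6.1414, P5 4.9148, P6 3.5476, P7 4.5992.
Lower quotas: P1 8, P2 8, P3 1, P4 6, P5 4, P6 3, P7 4 (sum 34, leaving 4 seats).
Remainders in descending order: P5 0.9148, P2 0.7274, P1 0.6055, P7 0.5992, P6 0.5476, P3 0.4639, P4 0.1414.
The surplus seats go to P5, P2, P1, P7.
P4 receives 6.

6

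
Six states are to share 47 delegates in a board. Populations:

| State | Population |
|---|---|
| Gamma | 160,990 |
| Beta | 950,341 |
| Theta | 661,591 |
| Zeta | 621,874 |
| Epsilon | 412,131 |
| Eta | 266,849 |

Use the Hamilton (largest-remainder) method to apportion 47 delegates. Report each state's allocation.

The standard divisor is 3073776/47 ≈ 65399.489.
Standard quotas: Gamma 2.4616, Beta 14.5313, Theta 10.1161, Zeta 9.5089, Epsilon 6.3017, Eta 4.0803.
Lower quotas: Gamma 2, Beta 14, Theta 10, Zeta 9, Epsilon 6, Eta 4 (sum 45, leaving 2 seats).
Remainders in descending order: Beta 0.5313, Zeta 0.5089, Gamma 0.4616, Epsilon 0.3017, Theta 0.1161, Eta 0.0803.
The surplus seats go to Beta, Zeta.

Gamma: 2, Beta: 15, Theta: 10, Zeta: 10, Epsilon: 6, Eta: 4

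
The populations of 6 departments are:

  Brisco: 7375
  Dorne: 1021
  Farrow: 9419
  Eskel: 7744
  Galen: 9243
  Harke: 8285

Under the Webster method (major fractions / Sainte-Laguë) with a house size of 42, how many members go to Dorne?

1

Standard divisor 43087/42 ≈ 1025.881; standard quotas: Brisco 7.189, Dorne 0.995, Farrow 9.181, Eskel 7.549, Galen 9.010, Harke 8.076.
Rounding to the nearest integer gives Brisco 7, Dorne 1, Farrow 9, Eskel 8, Galen 9, Harke 8 — total 42, matching the house size, so no adjustment is needed.
Dorne receives 1.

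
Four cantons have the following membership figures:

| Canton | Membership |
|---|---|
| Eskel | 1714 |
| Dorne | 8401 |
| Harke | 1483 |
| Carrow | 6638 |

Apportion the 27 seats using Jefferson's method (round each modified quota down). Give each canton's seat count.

Standard divisor 18236/27 ≈ 675.407; standard quotas: Eskel 2.538, Dorne 12.438, Harke 2.196, Carrow 9.828.
Rounding down gives 2, 12, 2, 9 = 25 seats, so the divisor must be adjusted.
With modified divisor 620: modified quotas Eskel 2.765, Dorne 13.550, Harke 2.392, Carrow 10.706.
Rounding down: Eskel 2, Dorne 13, Harke 2, Carrow 10 (total 27).

Eskel 2, Dorne 13, Harke 2, Carrow 10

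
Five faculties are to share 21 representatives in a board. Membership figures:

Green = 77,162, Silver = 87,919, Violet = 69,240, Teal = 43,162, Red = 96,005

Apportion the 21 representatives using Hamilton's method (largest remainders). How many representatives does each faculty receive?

Green: 4; Silver: 5; Violet: 4; Teal: 3; Red: 5

Total 373488; standard divisor 373488/21 ≈ 17785.143.
Standard quotas: Green 4.3386, Silver 4.9434, Violet 3.8931, Teal 2.4269, Red 5.3980.
Lower quotas: Green 4, Silver 4, Violet 3, Teal 2, Red 5 (sum 18, leaving 3 seats).
Remainders in descending order: Silver 0.9434, Violet 0.8931, Teal 0.4269, Red 0.3980, Green 0.3386.
The surplus seats go to Silver, Violet, Teal.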